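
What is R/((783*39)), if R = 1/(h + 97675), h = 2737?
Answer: 1/3066281244 ≈ 3.2613e-10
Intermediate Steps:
R = 1/100412 (R = 1/(2737 + 97675) = 1/100412 ≈ 9.9590e-6)
R/((783*39)) = 1/(100412*((783*39))) = (1/100412)/30537 = (1/100412)*(1/30537) = 1/3066281244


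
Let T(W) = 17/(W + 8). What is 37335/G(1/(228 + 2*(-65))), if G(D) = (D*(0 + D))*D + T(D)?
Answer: 27584431606200/1568026657 ≈ 17592.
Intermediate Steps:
T(W) = 17/(8 + W)
G(D) = D**3 + 17/(8 + D) (G(D) = (D*(0 + D))*D + 17/(8 + D) = (D*D)*D + 17/(8 + D) = D**2*D + 17/(8 + D) = D**3 + 17/(8 + D))
37335/G(1/(228 + 2*(-65))) = 37335/(((17 + (1/(228 + 2*(-65)))**3*(8 + 1/(228 + 2*(-65))))/(8 + 1/(228 + 2*(-65))))) = 37335/(((17 + (1/(228 - 130))**3*(8 + 1/(228 - 130)))/(8 + 1/(228 - 130)))) = 37335/(((17 + (1/98)**3*(8 + 1/98))/(8 + 1/98))) = 37335/(((17 + (1/941192)*(785/98))/(785/98))) = 37335/((98*(17 + 785/92236816)/785)) = 37335/(((98/785)*(1568026657/92236816))) = 37335/(1568026657/738835720) = 37335*(738835720/1568026657) = 27584431606200/1568026657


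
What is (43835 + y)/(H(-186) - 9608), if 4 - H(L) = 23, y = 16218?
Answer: -60053/9627 ≈ -6.2380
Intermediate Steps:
H(L) = -19 (H(L) = 4 - 1*23 = 4 - 23 = -19)
(43835 + y)/(H(-186) - 9608) = (43835 + 16218)/(-19 - 9608) = 60053/(-9627) = 60053*(-1/9627) = -60053/9627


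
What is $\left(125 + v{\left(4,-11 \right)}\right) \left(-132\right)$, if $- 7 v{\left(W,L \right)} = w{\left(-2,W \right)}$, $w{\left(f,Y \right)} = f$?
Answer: $- \frac{115764}{7} \approx -16538.0$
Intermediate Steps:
$v{\left(W,L \right)} = \frac{2}{7}$ ($v{\left(W,L \right)} = \left(- \frac{1}{7}\right) \left(-2\right) = \frac{2}{7}$)
$\left(125 + v{\left(4,-11 \right)}\right) \left(-132\right) = \left(125 + \frac{2}{7}\right) \left(-132\right) = \frac{877}{7} \left(-132\right) = - \frac{115764}{7}$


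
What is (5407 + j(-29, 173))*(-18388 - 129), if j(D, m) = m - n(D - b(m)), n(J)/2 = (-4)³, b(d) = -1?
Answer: -105695036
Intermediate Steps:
n(J) = -128 (n(J) = 2*(-4)³ = 2*(-64) = -128)
j(D, m) = 128 + m (j(D, m) = m - 1*(-128) = m + 128 = 128 + m)
(5407 + j(-29, 173))*(-18388 - 129) = (5407 + (128 + 173))*(-18388 - 129) = (5407 + 301)*(-18517) = 5708*(-18517) = -105695036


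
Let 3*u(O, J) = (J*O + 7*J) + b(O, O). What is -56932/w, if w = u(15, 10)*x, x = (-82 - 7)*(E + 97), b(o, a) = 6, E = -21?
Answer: 42699/382166 ≈ 0.11173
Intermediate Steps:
u(O, J) = 2 + 7*J/3 + J*O/3 (u(O, J) = ((J*O + 7*J) + 6)/3 = ((7*J + J*O) + 6)/3 = (6 + 7*J + J*O)/3 = 2 + 7*J/3 + J*O/3)
x = -6764 (x = (-82 - 7)*(-21 + 97) = -89*76 = -6764)
w = -1528664/3 (w = (2 + (7/3)*10 + (⅓)*10*15)*(-6764) = (2 + 70/3 + 50)*(-6764) = (226/3)*(-6764) = -1528664/3 ≈ -5.0955e+5)
-56932/w = -56932/(-1528664/3) = -56932*(-3/1528664) = 42699/382166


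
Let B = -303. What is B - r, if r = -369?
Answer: 66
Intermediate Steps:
B - r = -303 - 1*(-369) = -303 + 369 = 66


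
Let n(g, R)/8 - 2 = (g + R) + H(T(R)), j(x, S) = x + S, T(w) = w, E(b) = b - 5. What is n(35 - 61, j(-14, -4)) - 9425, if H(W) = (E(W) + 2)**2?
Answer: -6233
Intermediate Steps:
E(b) = -5 + b
H(W) = (-3 + W)**2 (H(W) = ((-5 + W) + 2)**2 = (-3 + W)**2)
j(x, S) = S + x
n(g, R) = 16 + 8*R + 8*g + 8*(-3 + R)**2 (n(g, R) = 16 + 8*((g + R) + (-3 + R)**2) = 16 + 8*((R + g) + (-3 + R)**2) = 16 + 8*(R + g + (-3 + R)**2) = 16 + (8*R + 8*g + 8*(-3 + R)**2) = 16 + 8*R + 8*g + 8*(-3 + R)**2)
n(35 - 61, j(-14, -4)) - 9425 = (16 + 8*(-4 - 14) + 8*(35 - 61) + 8*(-3 + (-4 - 14))**2) - 9425 = (16 + 8*(-18) + 8*(-26) + 8*(-3 - 18)**2) - 9425 = (16 - 144 - 208 + 8*(-21)**2) - 9425 = (16 - 144 - 208 + 8*441) - 9425 = (16 - 144 - 208 + 3528) - 9425 = 3192 - 9425 = -6233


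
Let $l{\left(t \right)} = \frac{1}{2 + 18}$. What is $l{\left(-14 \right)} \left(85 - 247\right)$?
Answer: $- \frac{81}{10} \approx -8.1$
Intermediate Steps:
$l{\left(t \right)} = \frac{1}{20}$
$l{\left(-14 \right)} \left(85 - 247\right) = \frac{85 - 247}{20} = \frac{1}{20} \left(-162\right) = - \frac{81}{10}$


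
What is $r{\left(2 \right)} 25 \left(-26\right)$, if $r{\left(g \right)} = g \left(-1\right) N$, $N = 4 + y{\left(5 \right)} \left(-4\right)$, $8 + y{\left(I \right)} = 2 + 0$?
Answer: $36400$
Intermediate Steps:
$y{\left(I \right)} = -6$ ($y{\left(I \right)} = -8 + \left(2 + 0\right) = -8 + 2 = -6$)
$N = 28$ ($N = 4 - -24 = 4 + 24 = 28$)
$r{\left(g \right)} = - 28 g$ ($r{\left(g \right)} = g \left(-1\right) 28 = - g 28 = - 28 g$)
$r{\left(2 \right)} 25 \left(-26\right) = \left(-28\right) 2 \cdot 25 \left(-26\right) = \left(-56\right) 25 \left(-26\right) = \left(-1400\right) \left(-26\right) = 36400$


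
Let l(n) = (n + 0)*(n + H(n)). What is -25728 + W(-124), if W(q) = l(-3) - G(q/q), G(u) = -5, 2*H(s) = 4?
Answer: -25720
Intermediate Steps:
H(s) = 2 (H(s) = (1/2)*4 = 2)
l(n) = n*(2 + n) (l(n) = (n + 0)*(n + 2) = n*(2 + n))
W(q) = 8 (W(q) = -3*(2 - 3) - 1*(-5) = -3*(-1) + 5 = 3 + 5 = 8)
-25728 + W(-124) = -25728 + 8 = -25720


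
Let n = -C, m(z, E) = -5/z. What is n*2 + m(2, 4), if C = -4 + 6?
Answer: -13/2 ≈ -6.5000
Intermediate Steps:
C = 2
n = -2 (n = -1*2 = -2)
n*2 + m(2, 4) = -2*2 - 5/2 = -4 - 5*½ = -4 - 5/2 = -13/2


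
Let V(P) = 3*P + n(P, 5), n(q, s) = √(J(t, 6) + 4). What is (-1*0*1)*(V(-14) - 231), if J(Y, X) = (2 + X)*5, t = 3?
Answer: 0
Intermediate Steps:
J(Y, X) = 10 + 5*X
n(q, s) = 2*√11 (n(q, s) = √((10 + 5*6) + 4) = √((10 + 30) + 4) = √(40 + 4) = √44 = 2*√11)
V(P) = 2*√11 + 3*P (V(P) = 3*P + 2*√11 = 2*√11 + 3*P)
(-1*0*1)*(V(-14) - 231) = (-1*0*1)*((2*√11 + 3*(-14)) - 231) = (0*1)*((2*√11 - 42) - 231) = 0*((-42 + 2*√11) - 231) = 0*(-273 + 2*√11) = 0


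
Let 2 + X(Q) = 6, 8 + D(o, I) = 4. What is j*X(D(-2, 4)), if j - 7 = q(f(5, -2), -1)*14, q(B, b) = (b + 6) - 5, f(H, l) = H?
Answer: 28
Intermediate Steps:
q(B, b) = 1 + b (q(B, b) = (6 + b) - 5 = 1 + b)
D(o, I) = -4 (D(o, I) = -8 + 4 = -4)
X(Q) = 4 (X(Q) = -2 + 6 = 4)
j = 7 (j = 7 + (1 - 1)*14 = 7 + 0*14 = 7 + 0 = 7)
j*X(D(-2, 4)) = 7*4 = 28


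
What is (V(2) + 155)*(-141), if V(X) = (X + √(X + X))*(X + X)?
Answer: -24111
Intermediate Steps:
V(X) = 2*X*(X + √2*√X) (V(X) = (X + √(2*X))*(2*X) = (X + √2*√X)*(2*X) = 2*X*(X + √2*√X))
(V(2) + 155)*(-141) = ((2*2² + 2*√2*2^(3/2)) + 155)*(-141) = ((2*4 + 2*√2*(2*√2)) + 155)*(-141) = ((8 + 8) + 155)*(-141) = (16 + 155)*(-141) = 171*(-141) = -24111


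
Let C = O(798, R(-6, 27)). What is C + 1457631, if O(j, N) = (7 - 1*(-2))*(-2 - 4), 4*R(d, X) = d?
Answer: 1457577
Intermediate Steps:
R(d, X) = d/4
O(j, N) = -54 (O(j, N) = (7 + 2)*(-6) = 9*(-6) = -54)
C = -54
C + 1457631 = -54 + 1457631 = 1457577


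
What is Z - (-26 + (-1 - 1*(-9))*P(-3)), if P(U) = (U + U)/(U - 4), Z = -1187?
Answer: -8175/7 ≈ -1167.9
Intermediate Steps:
P(U) = 2*U/(-4 + U) (P(U) = (2*U)/(-4 + U) = 2*U/(-4 + U))
Z - (-26 + (-1 - 1*(-9))*P(-3)) = -1187 - (-26 + (-1 - 1*(-9))*(2*(-3)/(-4 - 3))) = -1187 - (-26 + (-1 + 9)*(2*(-3)/(-7))) = -1187 - (-26 + 8*(2*(-3)*(-1/7))) = -1187 - (-26 + 8*(6/7)) = -1187 - (-26 + 48/7) = -1187 - 1*(-134/7) = -1187 + 134/7 = -8175/7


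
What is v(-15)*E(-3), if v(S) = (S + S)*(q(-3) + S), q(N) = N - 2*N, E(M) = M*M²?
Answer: -9720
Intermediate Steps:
E(M) = M³
q(N) = -N
v(S) = 2*S*(3 + S) (v(S) = (S + S)*(-1*(-3) + S) = (2*S)*(3 + S) = 2*S*(3 + S))
v(-15)*E(-3) = (2*(-15)*(3 - 15))*(-3)³ = (2*(-15)*(-12))*(-27) = 360*(-27) = -9720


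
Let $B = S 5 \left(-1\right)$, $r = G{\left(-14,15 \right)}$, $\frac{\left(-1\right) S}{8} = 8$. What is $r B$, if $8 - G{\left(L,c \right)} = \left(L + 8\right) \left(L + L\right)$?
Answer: $-51200$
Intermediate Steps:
$S = -64$ ($S = \left(-8\right) 8 = -64$)
$G{\left(L,c \right)} = 8 - 2 L \left(8 + L\right)$ ($G{\left(L,c \right)} = 8 - \left(L + 8\right) \left(L + L\right) = 8 - \left(8 + L\right) 2 L = 8 - 2 L \left(8 + L\right)$)
$r = -160$ ($r = 8 - -224 - 2 \left(-14\right)^{2} = 8 + 224 - 392 = -160$)
$B = 320$ ($B = \left(-64\right) 5 \left(-1\right) = \left(-320\right) \left(-1\right) = 320$)
$r B = \left(-160\right) 320 = -51200$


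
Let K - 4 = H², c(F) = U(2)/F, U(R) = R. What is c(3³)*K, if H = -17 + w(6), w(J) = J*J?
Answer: 730/27 ≈ 27.037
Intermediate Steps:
w(J) = J²
c(F) = 2/F
H = 19 (H = -17 + 6² = -17 + 36 = 19)
K = 365 (K = 4 + 19² = 4 + 361 = 365)
c(3³)*K = (2/(3³))*365 = (2/27)*365 = 730/27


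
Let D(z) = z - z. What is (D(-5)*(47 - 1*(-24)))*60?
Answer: 0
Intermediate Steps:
D(z) = 0
(D(-5)*(47 - 1*(-24)))*60 = (0*(47 - 1*(-24)))*60 = (0*(47 + 24))*60 = (0*71)*60 = 0*60 = 0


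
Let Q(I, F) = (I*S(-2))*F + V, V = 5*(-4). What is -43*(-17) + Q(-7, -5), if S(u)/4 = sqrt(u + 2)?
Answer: 711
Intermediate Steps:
V = -20
S(u) = 4*sqrt(2 + u) (S(u) = 4*sqrt(u + 2) = 4*sqrt(2 + u))
Q(I, F) = -20 (Q(I, F) = (I*(4*sqrt(2 - 2)))*F - 20 = (I*(4*sqrt(0)))*F - 20 = (I*(4*0))*F - 20 = (I*0)*F - 20 = 0*F - 20 = 0 - 20 = -20)
-43*(-17) + Q(-7, -5) = -43*(-17) - 20 = 731 - 20 = 711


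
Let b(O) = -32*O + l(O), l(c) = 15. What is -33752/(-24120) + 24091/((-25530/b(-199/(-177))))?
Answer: 6416805703/302760270 ≈ 21.194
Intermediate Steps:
b(O) = 15 - 32*O (b(O) = -32*O + 15 = 15 - 32*O)
-33752/(-24120) + 24091/((-25530/b(-199/(-177)))) = -33752/(-24120) + 24091/((-25530/(15 - (-6368)/(-177)))) = -33752*(-1/24120) + 24091/((-25530/(15 - (-6368)*(-1)/177))) = 4219/3015 + 24091/((-25530/(15 - 32*199/177))) = 4219/3015 + 24091/((-25530/(15 - 6368/177))) = 4219/3015 + 24091/((-25530/(-3713/177))) = 4219/3015 + 24091/((-25530*(-177/3713))) = 4219/3015 + 24091/(4518810/3713) = 4219/3015 + 24091*(3713/4518810) = 4219/3015 + 89449883/4518810 = 6416805703/302760270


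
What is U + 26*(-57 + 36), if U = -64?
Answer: -610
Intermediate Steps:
U + 26*(-57 + 36) = -64 + 26*(-57 + 36) = -64 + 26*(-21) = -64 - 546 = -610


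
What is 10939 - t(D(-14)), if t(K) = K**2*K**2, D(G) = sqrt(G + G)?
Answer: 10155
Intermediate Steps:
D(G) = sqrt(2)*sqrt(G) (D(G) = sqrt(2*G) = sqrt(2)*sqrt(G))
t(K) = K**4
10939 - t(D(-14)) = 10939 - (sqrt(2)*sqrt(-14))**4 = 10939 - (sqrt(2)*(I*sqrt(14)))**4 = 10939 - (2*I*sqrt(7))**4 = 10939 - 1*784 = 10939 - 784 = 10155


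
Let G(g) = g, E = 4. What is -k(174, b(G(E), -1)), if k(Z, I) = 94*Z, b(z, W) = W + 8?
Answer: -16356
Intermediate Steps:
b(z, W) = 8 + W
-k(174, b(G(E), -1)) = -94*174 = -1*16356 = -16356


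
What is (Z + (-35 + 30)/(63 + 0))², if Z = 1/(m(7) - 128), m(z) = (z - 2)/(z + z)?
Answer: 96373489/12674481561 ≈ 0.0076037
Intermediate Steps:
m(z) = (-2 + z)/(2*z) (m(z) = (-2 + z)/((2*z)) = (-2 + z)*(1/(2*z)) = (-2 + z)/(2*z))
Z = -14/1787 (Z = 1/((½)*(-2 + 7)/7 - 128) = 1/((½)*(⅐)*5 - 128) = 1/(5/14 - 128) = 1/(-1787/14) = -14/1787 ≈ -0.0078344)
(Z + (-35 + 30)/(63 + 0))² = (-14/1787 + (-35 + 30)/(63 + 0))² = (-14/1787 - 5/63)² = (-9817/112581)² = 96373489/12674481561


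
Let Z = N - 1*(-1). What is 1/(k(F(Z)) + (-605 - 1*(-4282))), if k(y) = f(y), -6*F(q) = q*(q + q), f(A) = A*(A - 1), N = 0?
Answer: 9/33097 ≈ 0.00027193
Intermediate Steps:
Z = 1 (Z = 0 - 1*(-1) = 0 + 1 = 1)
f(A) = A*(-1 + A)
F(q) = -q**2/3 (F(q) = -q*(q + q)/6 = -q*2*q/6 = -q**2/3)
k(y) = y*(-1 + y)
1/(k(F(Z)) + (-605 - 1*(-4282))) = 1/((-1/3*1**2)*(-1 - 1/3*1**2) + (-605 - 1*(-4282))) = 1/((-1/3*1)*(-1 - 1/3*1) + (-605 + 4282)) = 1/(-(-1 - 1/3)/3 + 3677) = 1/(-1/3*(-4/3) + 3677) = 1/(4/9 + 3677) = 1/(33097/9) = 9/33097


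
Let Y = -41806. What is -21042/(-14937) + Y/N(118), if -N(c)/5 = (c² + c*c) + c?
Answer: 594459847/348106785 ≈ 1.7077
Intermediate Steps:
N(c) = -10*c² - 5*c (N(c) = -5*((c² + c*c) + c) = -5*((c² + c²) + c) = -5*(2*c² + c) = -5*(c + 2*c²) = -10*c² - 5*c)
-21042/(-14937) + Y/N(118) = -21042/(-14937) - 41806*(-1/(590*(1 + 2*118))) = -21042*(-1/14937) - 41806*(-1/(590*(1 + 236))) = 7014/4979 - 41806/((-5*118*237)) = 7014/4979 - 41806/(-139830) = 7014/4979 - 41806*(-1/139830) = 7014/4979 + 20903/69915 = 594459847/348106785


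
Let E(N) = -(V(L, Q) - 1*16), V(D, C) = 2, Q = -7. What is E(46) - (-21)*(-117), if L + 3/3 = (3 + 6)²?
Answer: -2443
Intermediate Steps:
L = 80 (L = -1 + (3 + 6)² = -1 + 9² = -1 + 81 = 80)
E(N) = 14 (E(N) = -(2 - 1*16) = -(2 - 16) = -1*(-14) = 14)
E(46) - (-21)*(-117) = 14 - (-21)*(-117) = 14 - 1*2457 = 14 - 2457 = -2443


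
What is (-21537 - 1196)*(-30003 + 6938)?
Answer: 524336645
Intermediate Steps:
(-21537 - 1196)*(-30003 + 6938) = -22733*(-23065) = 524336645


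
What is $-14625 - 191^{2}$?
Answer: $-51106$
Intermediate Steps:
$-14625 - 191^{2} = -14625 - 36481 = -51106$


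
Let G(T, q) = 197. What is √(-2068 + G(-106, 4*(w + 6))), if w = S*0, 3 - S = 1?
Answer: I*√1871 ≈ 43.255*I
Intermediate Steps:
S = 2 (S = 3 - 1*1 = 3 - 1 = 2)
w = 0 (w = 2*0 = 0)
√(-2068 + G(-106, 4*(w + 6))) = √(-2068 + 197) = √(-1871) = I*√1871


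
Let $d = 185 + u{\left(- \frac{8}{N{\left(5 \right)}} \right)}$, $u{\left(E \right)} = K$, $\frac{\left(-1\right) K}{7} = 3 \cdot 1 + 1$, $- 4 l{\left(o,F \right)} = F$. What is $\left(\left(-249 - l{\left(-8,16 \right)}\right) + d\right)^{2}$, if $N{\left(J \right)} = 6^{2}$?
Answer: $7744$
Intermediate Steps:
$N{\left(J \right)} = 36$
$l{\left(o,F \right)} = - \frac{F}{4}$
$K = -28$ ($K = - 7 \left(3 \cdot 1 + 1\right) = - 7 \left(3 + 1\right) = \left(-7\right) 4 = -28$)
$u{\left(E \right)} = -28$
$d = 157$ ($d = 185 - 28 = 157$)
$\left(\left(-249 - l{\left(-8,16 \right)}\right) + d\right)^{2} = \left(\left(-249 - \left(- \frac{1}{4}\right) 16\right) + 157\right)^{2} = \left(\left(-249 - -4\right) + 157\right)^{2} = \left(\left(-249 + 4\right) + 157\right)^{2} = \left(-245 + 157\right)^{2} = \left(-88\right)^{2} = 7744$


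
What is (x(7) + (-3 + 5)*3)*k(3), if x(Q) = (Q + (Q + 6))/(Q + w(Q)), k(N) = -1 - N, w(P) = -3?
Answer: -44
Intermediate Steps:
x(Q) = (6 + 2*Q)/(-3 + Q) (x(Q) = (Q + (Q + 6))/(Q - 3) = (Q + (6 + Q))/(-3 + Q) = (6 + 2*Q)/(-3 + Q))
(x(7) + (-3 + 5)*3)*k(3) = (2*(3 + 7)/(-3 + 7) + (-3 + 5)*3)*(-1 - 1*3) = (2*10/4 + 2*3)*(-1 - 3) = (2*(1/4)*10 + 6)*(-4) = (5 + 6)*(-4) = 11*(-4) = -44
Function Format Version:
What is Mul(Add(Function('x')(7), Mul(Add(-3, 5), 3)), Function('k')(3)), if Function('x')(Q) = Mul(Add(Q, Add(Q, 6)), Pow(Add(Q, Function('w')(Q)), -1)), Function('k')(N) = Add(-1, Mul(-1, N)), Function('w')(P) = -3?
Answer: -44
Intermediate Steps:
Function('x')(Q) = Mul(Pow(Add(-3, Q), -1), Add(6, Mul(2, Q))) (Function('x')(Q) = Mul(Add(Q, Add(Q, 6)), Pow(Add(Q, -3), -1)) = Mul(Add(Q, Add(6, Q)), Pow(Add(-3, Q), -1)) = Mul(Add(6, Mul(2, Q)), Pow(Add(-3, Q), -1)) = Mul(Pow(Add(-3, Q), -1), Add(6, Mul(2, Q))))
Mul(Add(Function('x')(7), Mul(Add(-3, 5), 3)), Function('k')(3)) = Mul(Add(Mul(2, Pow(Add(-3, 7), -1), Add(3, 7)), Mul(Add(-3, 5), 3)), Add(-1, Mul(-1, 3))) = Mul(Add(Mul(2, Pow(4, -1), 10), Mul(2, 3)), Add(-1, -3)) = Mul(Add(Mul(2, Rational(1, 4), 10), 6), -4) = Mul(Add(5, 6), -4) = Mul(11, -4) = -44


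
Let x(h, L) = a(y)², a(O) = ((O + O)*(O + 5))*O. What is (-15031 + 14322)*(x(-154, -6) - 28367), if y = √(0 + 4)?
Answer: 17888779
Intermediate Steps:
y = 2 (y = √4 = 2)
a(O) = 2*O²*(5 + O) (a(O) = ((2*O)*(5 + O))*O = (2*O*(5 + O))*O = 2*O²*(5 + O))
x(h, L) = 3136 (x(h, L) = (2*2²*(5 + 2))² = (2*4*7)² = 56² = 3136)
(-15031 + 14322)*(x(-154, -6) - 28367) = (-15031 + 14322)*(3136 - 28367) = -709*(-25231) = 17888779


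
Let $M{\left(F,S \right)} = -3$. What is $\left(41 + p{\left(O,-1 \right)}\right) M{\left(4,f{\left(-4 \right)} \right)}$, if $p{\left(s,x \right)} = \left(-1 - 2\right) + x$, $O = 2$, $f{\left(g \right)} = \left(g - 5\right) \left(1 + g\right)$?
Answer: $-111$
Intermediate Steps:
$f{\left(g \right)} = \left(1 + g\right) \left(-5 + g\right)$ ($f{\left(g \right)} = \left(-5 + g\right) \left(1 + g\right) = \left(1 + g\right) \left(-5 + g\right)$)
$p{\left(s,x \right)} = -3 + x$
$\left(41 + p{\left(O,-1 \right)}\right) M{\left(4,f{\left(-4 \right)} \right)} = \left(41 - 4\right) \left(-3\right) = 37 \left(-3\right) = -111$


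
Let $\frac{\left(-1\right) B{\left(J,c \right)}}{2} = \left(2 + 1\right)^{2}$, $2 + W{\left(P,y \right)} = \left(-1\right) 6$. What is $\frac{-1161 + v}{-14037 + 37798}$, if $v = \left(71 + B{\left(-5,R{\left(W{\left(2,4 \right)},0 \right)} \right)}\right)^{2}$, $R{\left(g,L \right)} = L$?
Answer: $\frac{1648}{23761} \approx 0.069357$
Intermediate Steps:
$W{\left(P,y \right)} = -8$ ($W{\left(P,y \right)} = -2 - 6 = -8$)
$B{\left(J,c \right)} = -18$ ($B{\left(J,c \right)} = - 2 \left(2 + 1\right)^{2} = - 2 \cdot 3^{2} = \left(-2\right) 9 = -18$)
$v = 2809$ ($v = \left(71 - 18\right)^{2} = 53^{2} = 2809$)
$\frac{-1161 + v}{-14037 + 37798} = \frac{-1161 + 2809}{-14037 + 37798} = \frac{1648}{23761}$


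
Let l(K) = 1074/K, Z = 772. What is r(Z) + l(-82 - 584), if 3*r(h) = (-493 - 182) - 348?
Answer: -38030/111 ≈ -342.61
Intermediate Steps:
r(h) = -341 (r(h) = ((-493 - 182) - 348)/3 = (-675 - 348)/3 = (⅓)*(-1023) = -341)
r(Z) + l(-82 - 584) = -341 + 1074/(-82 - 584) = -341 + 1074/(-666) = -341 + 1074*(-1/666) = -341 - 179/111 = -38030/111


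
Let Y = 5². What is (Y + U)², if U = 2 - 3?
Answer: 576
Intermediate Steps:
Y = 25
U = -1
(Y + U)² = (25 - 1)² = 24² = 576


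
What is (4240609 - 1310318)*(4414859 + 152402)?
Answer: 13383403802951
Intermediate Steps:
(4240609 - 1310318)*(4414859 + 152402) = 2930291*4567261 = 13383403802951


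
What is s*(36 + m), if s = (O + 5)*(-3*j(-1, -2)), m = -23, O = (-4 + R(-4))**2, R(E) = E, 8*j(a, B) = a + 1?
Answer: 0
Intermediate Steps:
j(a, B) = 1/8 + a/8 (j(a, B) = (a + 1)/8 = (1 + a)/8 = 1/8 + a/8)
O = 64 (O = (-4 - 4)**2 = (-8)**2 = 64)
s = 0 (s = (64 + 5)*(-3*(1/8 + (1/8)*(-1))) = 69*(-3*(1/8 - 1/8)) = 69*(-3*0) = 69*0 = 0)
s*(36 + m) = 0*(36 - 23) = 0*13 = 0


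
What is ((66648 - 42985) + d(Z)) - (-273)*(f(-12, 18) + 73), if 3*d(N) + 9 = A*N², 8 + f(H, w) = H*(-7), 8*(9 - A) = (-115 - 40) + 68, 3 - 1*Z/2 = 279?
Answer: 2083001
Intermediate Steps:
Z = -552 (Z = 6 - 2*279 = 6 - 558 = -552)
A = 159/8 (A = 9 - ((-115 - 40) + 68)/8 = 9 - (-155 + 68)/8 = 9 - ⅛*(-87) = 9 + 87/8 = 159/8 ≈ 19.875)
f(H, w) = -8 - 7*H (f(H, w) = -8 + H*(-7) = -8 - 7*H)
d(N) = -3 + 53*N²/8 (d(N) = -3 + (159*N²/8)/3 = -3 + 53*N²/8)
((66648 - 42985) + d(Z)) - (-273)*(f(-12, 18) + 73) = ((66648 - 42985) + (-3 + (53/8)*(-552)²)) - (-273)*((-8 - 7*(-12)) + 73) = (23663 + (-3 + (53/8)*304704)) - (-273)*((-8 + 84) + 73) = (23663 + (-3 + 2018664)) - (-273)*(76 + 73) = (23663 + 2018661) - (-273)*149 = 2042324 - 1*(-40677) = 2042324 + 40677 = 2083001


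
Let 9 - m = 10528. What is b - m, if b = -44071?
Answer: -33552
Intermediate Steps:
m = -10519 (m = 9 - 1*10528 = 9 - 10528 = -10519)
b - m = -44071 - 1*(-10519) = -44071 + 10519 = -33552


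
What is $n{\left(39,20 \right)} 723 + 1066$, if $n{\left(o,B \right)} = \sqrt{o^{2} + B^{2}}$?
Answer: $1066 + 723 \sqrt{1921} \approx 32755.0$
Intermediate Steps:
$n{\left(o,B \right)} = \sqrt{B^{2} + o^{2}}$
$n{\left(39,20 \right)} 723 + 1066 = \sqrt{20^{2} + 39^{2}} \cdot 723 + 1066 = \sqrt{400 + 1521} \cdot 723 + 1066 = \sqrt{1921} \cdot 723 + 1066 = 723 \sqrt{1921} + 1066 = 1066 + 723 \sqrt{1921}$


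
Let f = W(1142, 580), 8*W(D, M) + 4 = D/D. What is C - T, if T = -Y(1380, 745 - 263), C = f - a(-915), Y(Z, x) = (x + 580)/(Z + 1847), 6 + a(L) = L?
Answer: 23775351/25816 ≈ 920.95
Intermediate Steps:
W(D, M) = -3/8 (W(D, M) = -½ + (D/D)/8 = -½ + (⅛)*1 = -½ + ⅛ = -3/8)
f = -3/8 ≈ -0.37500
a(L) = -6 + L
Y(Z, x) = (580 + x)/(1847 + Z)
C = 7365/8 (C = -3/8 - (-6 - 915) = -3/8 - 1*(-921) = -3/8 + 921 = 7365/8 ≈ 920.63)
T = -1062/3227 (T = -(580 + (745 - 263))/(1847 + 1380) = -(580 + 482)/3227 = -1062/3227 ≈ -0.32910)
C - T = 7365/8 - 1*(-1062/3227) = 7365/8 + 1062/3227 = 23775351/25816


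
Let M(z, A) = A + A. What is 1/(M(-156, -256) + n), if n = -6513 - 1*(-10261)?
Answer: 1/3236 ≈ 0.00030902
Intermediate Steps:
M(z, A) = 2*A
n = 3748 (n = -6513 + 10261 = 3748)
1/(M(-156, -256) + n) = 1/(2*(-256) + 3748) = 1/(-512 + 3748) = 1/3236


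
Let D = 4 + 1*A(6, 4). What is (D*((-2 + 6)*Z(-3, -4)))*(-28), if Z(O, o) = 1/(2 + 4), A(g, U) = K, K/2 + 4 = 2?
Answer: 0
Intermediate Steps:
K = -4 (K = -8 + 2*2 = -8 + 4 = -4)
A(g, U) = -4
Z(O, o) = ⅙ (Z(O, o) = 1/6 = ⅙)
D = 0 (D = 4 + 1*(-4) = 4 - 4 = 0)
(D*((-2 + 6)*Z(-3, -4)))*(-28) = (0*((-2 + 6)*(⅙)))*(-28) = (0*(4*(⅙)))*(-28) = (0*(⅔))*(-28) = 0*(-28) = 0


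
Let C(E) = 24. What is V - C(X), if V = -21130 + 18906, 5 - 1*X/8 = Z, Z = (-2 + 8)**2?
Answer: -2248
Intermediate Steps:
Z = 36 (Z = 6**2 = 36)
X = -248 (X = 40 - 8*36 = 40 - 288 = -248)
V = -2224
V - C(X) = -2224 - 1*24 = -2224 - 24 = -2248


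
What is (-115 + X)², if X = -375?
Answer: 240100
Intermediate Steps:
(-115 + X)² = (-115 - 375)² = (-490)² = 240100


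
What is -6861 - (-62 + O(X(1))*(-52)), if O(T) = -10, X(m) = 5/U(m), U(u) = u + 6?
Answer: -7319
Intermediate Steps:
U(u) = 6 + u
X(m) = 5/(6 + m)
-6861 - (-62 + O(X(1))*(-52)) = -6861 - (-62 - 10*(-52)) = -6861 - (-62 + 520) = -6861 - 1*458 = -6861 - 458 = -7319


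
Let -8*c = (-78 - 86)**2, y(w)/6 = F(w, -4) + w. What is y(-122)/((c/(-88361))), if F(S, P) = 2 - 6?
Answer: -33400458/1681 ≈ -19869.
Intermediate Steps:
F(S, P) = -4
y(w) = -24 + 6*w (y(w) = 6*(-4 + w) = -24 + 6*w)
c = -3362 (c = -(-78 - 86)**2/8 = -1/8*(-164)**2 = -1/8*26896 = -3362)
y(-122)/((c/(-88361))) = (-24 + 6*(-122))/((-3362/(-88361))) = (-24 - 732)/((-3362*(-1/88361))) = -756/3362/88361 = -756*88361/3362 = -33400458/1681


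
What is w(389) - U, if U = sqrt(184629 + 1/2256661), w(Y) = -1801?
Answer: -1801 - sqrt(940226666252271970)/2256661 ≈ -2230.7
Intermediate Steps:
U = sqrt(940226666252271970)/2256661 (U = sqrt(184629 + 1/2256661) = sqrt(416645063770/2256661) = sqrt(940226666252271970)/2256661 ≈ 429.68)
w(389) - U = -1801 - sqrt(940226666252271970)/2256661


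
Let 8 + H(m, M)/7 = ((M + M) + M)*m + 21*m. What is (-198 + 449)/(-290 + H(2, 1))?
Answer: -251/10 ≈ -25.100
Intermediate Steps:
H(m, M) = -56 + 147*m + 21*M*m (H(m, M) = -56 + 7*(((M + M) + M)*m + 21*m) = -56 + 7*((2*M + M)*m + 21*m) = -56 + 7*((3*M)*m + 21*m) = -56 + 7*(3*M*m + 21*m) = -56 + 7*(21*m + 3*M*m) = -56 + (147*m + 21*M*m) = -56 + 147*m + 21*M*m)
(-198 + 449)/(-290 + H(2, 1)) = (-198 + 449)/(-290 + (-56 + 147*2 + 21*1*2)) = 251/(-290 + (-56 + 294 + 42)) = 251/(-290 + 280) = 251/(-10) = 251*(-⅒) = -251/10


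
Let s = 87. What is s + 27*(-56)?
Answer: -1425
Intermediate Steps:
s + 27*(-56) = 87 + 27*(-56) = 87 - 1512 = -1425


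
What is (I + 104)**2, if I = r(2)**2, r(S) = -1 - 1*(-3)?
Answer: 11664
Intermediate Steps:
r(S) = 2 (r(S) = -1 + 3 = 2)
I = 4 (I = 2**2 = 4)
(I + 104)**2 = (4 + 104)**2 = 108**2 = 11664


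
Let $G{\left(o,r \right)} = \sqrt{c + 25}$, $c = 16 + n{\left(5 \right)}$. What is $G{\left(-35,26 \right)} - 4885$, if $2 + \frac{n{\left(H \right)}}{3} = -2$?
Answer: $-4885 + \sqrt{29} \approx -4879.6$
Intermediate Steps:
$n{\left(H \right)} = -12$ ($n{\left(H \right)} = -6 + 3 \left(-2\right) = -6 - 6 = -12$)
$c = 4$ ($c = 16 - 12 = 4$)
$G{\left(o,r \right)} = \sqrt{29}$ ($G{\left(o,r \right)} = \sqrt{4 + 25} = \sqrt{29}$)
$G{\left(-35,26 \right)} - 4885 = \sqrt{29} - 4885 = -4885 + \sqrt{29}$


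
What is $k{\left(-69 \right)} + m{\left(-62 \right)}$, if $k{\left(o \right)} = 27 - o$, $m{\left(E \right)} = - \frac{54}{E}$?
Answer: $\frac{3003}{31} \approx 96.871$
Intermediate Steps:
$k{\left(-69 \right)} + m{\left(-62 \right)} = \left(27 - -69\right) - \frac{54}{-62} = \left(27 + 69\right) - - \frac{27}{31} = 96 + \frac{27}{31} = \frac{3003}{31}$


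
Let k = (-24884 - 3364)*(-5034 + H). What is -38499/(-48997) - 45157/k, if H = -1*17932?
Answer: 24973766066903/31786488601296 ≈ 0.78567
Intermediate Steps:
H = -17932
k = 648743568 (k = (-24884 - 3364)*(-5034 - 17932) = -28248*(-22966) = 648743568)
-38499/(-48997) - 45157/k = -38499/(-48997) - 45157/648743568 = -38499*(-1/48997) - 45157*1/648743568 = 38499/48997 - 45157/648743568 = 24973766066903/31786488601296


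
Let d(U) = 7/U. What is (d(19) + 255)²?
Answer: 23541904/361 ≈ 65213.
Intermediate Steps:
(d(19) + 255)² = (7/19 + 255)² = (4852/19)² = 23541904/361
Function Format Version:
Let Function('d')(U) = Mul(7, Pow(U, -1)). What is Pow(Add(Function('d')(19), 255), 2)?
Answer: Rational(23541904, 361) ≈ 65213.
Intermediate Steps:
Pow(Add(Function('d')(19), 255), 2) = Pow(Add(Mul(7, Pow(19, -1)), 255), 2) = Pow(Add(Mul(7, Rational(1, 19)), 255), 2) = Pow(Add(Rational(7, 19), 255), 2) = Pow(Rational(4852, 19), 2) = Rational(23541904, 361)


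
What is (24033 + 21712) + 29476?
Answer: 75221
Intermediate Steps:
(24033 + 21712) + 29476 = 45745 + 29476 = 75221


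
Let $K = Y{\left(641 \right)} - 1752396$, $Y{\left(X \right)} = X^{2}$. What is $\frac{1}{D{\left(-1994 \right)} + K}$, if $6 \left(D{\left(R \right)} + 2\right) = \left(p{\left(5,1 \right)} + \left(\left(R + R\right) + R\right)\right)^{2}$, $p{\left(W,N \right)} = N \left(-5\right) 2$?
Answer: $\frac{3}{13927481} \approx 2.154 \cdot 10^{-7}$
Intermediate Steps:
$p{\left(W,N \right)} = - 10 N$ ($p{\left(W,N \right)} = - 5 N 2 = - 10 N$)
$K = -1341515$ ($K = 641^{2} - 1752396 = 410881 - 1752396 = -1341515$)
$D{\left(R \right)} = -2 + \frac{\left(-10 + 3 R\right)^{2}}{6}$ ($D{\left(R \right)} = -2 + \frac{\left(\left(-10\right) 1 + \left(\left(R + R\right) + R\right)\right)^{2}}{6} = -2 + \frac{\left(-10 + \left(2 R + R\right)\right)^{2}}{6} = -2 + \frac{\left(-10 + 3 R\right)^{2}}{6}$)
$\frac{1}{D{\left(-1994 \right)} + K} = \frac{1}{\left(-2 + \frac{\left(-10 + 3 \left(-1994\right)\right)^{2}}{6}\right) - 1341515} = \frac{1}{\left(-2 + \frac{\left(-10 - 5982\right)^{2}}{6}\right) - 1341515} = \frac{1}{\left(-2 + \frac{\left(-5992\right)^{2}}{6}\right) - 1341515} = \frac{1}{\left(-2 + \frac{1}{6} \cdot 35904064\right) - 1341515} = \frac{1}{\left(-2 + \frac{17952032}{3}\right) - 1341515} = \frac{1}{\frac{17952026}{3} - 1341515} = \frac{1}{\frac{13927481}{3}} = \frac{3}{13927481}$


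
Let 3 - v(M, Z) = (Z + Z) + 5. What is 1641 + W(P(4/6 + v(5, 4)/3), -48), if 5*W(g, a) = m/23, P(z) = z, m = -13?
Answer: 188702/115 ≈ 1640.9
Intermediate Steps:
v(M, Z) = -2 - 2*Z (v(M, Z) = 3 - ((Z + Z) + 5) = 3 - (2*Z + 5) = 3 - (5 + 2*Z) = 3 + (-5 - 2*Z) = -2 - 2*Z)
W(g, a) = -13/115 (W(g, a) = (-13/23)/5 = (-13*1/23)/5 = (⅕)*(-13/23) = -13/115)
1641 + W(P(4/6 + v(5, 4)/3), -48) = 1641 - 13/115 = 188702/115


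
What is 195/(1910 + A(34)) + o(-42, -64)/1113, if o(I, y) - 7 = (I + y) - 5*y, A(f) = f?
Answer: 71851/240408 ≈ 0.29887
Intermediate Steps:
o(I, y) = 7 + I - 4*y (o(I, y) = 7 + ((I + y) - 5*y) = 7 + (I - 4*y) = 7 + I - 4*y)
195/(1910 + A(34)) + o(-42, -64)/1113 = 195/(1910 + 34) + (7 - 42 - 4*(-64))/1113 = 195/1944 + (7 - 42 + 256)*(1/1113) = 195*(1/1944) + 221*(1/1113) = 65/648 + 221/1113 = 71851/240408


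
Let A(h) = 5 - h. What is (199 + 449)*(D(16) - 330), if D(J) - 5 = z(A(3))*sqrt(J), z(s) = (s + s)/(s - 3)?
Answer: -220968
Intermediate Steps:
z(s) = 2*s/(-3 + s) (z(s) = (2*s)/(-3 + s) = 2*s/(-3 + s))
D(J) = 5 - 4*sqrt(J) (D(J) = 5 + (2*(5 - 1*3)/(-3 + (5 - 1*3)))*sqrt(J) = 5 + (2*(5 - 3)/(-3 + (5 - 3)))*sqrt(J) = 5 + (2*2/(-3 + 2))*sqrt(J) = 5 + (2*2/(-1))*sqrt(J) = 5 + (2*2*(-1))*sqrt(J) = 5 - 4*sqrt(J))
(199 + 449)*(D(16) - 330) = (199 + 449)*((5 - 4*sqrt(16)) - 330) = 648*((5 - 4*4) - 330) = 648*((5 - 16) - 330) = 648*(-11 - 330) = 648*(-341) = -220968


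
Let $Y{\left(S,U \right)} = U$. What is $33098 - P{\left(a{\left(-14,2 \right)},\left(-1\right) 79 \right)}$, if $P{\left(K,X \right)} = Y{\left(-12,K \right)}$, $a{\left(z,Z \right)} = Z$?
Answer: $33096$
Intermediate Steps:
$P{\left(K,X \right)} = K$
$33098 - P{\left(a{\left(-14,2 \right)},\left(-1\right) 79 \right)} = 33098 - 2 = 33096$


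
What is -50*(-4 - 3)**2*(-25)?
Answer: 61250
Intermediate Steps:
-50*(-4 - 3)**2*(-25) = -50*(-7)**2*(-25) = -50*49*(-25) = -2450*(-25) = 61250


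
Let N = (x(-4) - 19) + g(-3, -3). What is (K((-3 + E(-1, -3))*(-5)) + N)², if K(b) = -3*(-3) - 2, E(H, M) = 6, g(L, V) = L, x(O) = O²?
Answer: 1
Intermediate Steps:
K(b) = 7 (K(b) = 9 - 2 = 7)
N = -6 (N = ((-4)² - 19) - 3 = (16 - 19) - 3 = -3 - 3 = -6)
(K((-3 + E(-1, -3))*(-5)) + N)² = (7 - 6)² = 1² = 1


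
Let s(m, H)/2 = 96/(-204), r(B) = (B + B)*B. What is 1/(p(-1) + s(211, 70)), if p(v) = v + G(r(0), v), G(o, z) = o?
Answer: -17/33 ≈ -0.51515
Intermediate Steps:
r(B) = 2*B**2 (r(B) = (2*B)*B = 2*B**2)
s(m, H) = -16/17 (s(m, H) = 2*(96/(-204)) = 2*(96*(-1/204)) = 2*(-8/17) = -16/17)
p(v) = v (p(v) = v + 2*0**2 = v + 2*0 = v + 0 = v)
1/(p(-1) + s(211, 70)) = 1/(-1 - 16/17) = 1/(-33/17) = -17/33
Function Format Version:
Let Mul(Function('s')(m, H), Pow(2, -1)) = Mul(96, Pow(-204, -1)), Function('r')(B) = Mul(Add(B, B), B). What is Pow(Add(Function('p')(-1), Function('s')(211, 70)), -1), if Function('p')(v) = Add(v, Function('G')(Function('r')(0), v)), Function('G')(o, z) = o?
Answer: Rational(-17, 33) ≈ -0.51515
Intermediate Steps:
Function('r')(B) = Mul(2, Pow(B, 2)) (Function('r')(B) = Mul(Mul(2, B), B) = Mul(2, Pow(B, 2)))
Function('s')(m, H) = Rational(-16, 17) (Function('s')(m, H) = Mul(2, Mul(96, Pow(-204, -1))) = Mul(2, Mul(96, Rational(-1, 204))) = Mul(2, Rational(-8, 17)) = Rational(-16, 17))
Function('p')(v) = v (Function('p')(v) = Add(v, Mul(2, Pow(0, 2))) = Add(v, Mul(2, 0)) = Add(v, 0) = v)
Pow(Add(Function('p')(-1), Function('s')(211, 70)), -1) = Pow(Add(-1, Rational(-16, 17)), -1) = Pow(Rational(-33, 17), -1) = Rational(-17, 33)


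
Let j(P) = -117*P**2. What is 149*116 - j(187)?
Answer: 4108657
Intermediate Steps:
149*116 - j(187) = 149*116 - (-117)*187**2 = 17284 - (-117)*34969 = 17284 - 1*(-4091373) = 17284 + 4091373 = 4108657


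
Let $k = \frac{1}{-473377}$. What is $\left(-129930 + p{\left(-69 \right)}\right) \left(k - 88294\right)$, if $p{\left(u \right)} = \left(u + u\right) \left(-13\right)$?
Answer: $\frac{5355616954834104}{473377} \approx 1.1314 \cdot 10^{10}$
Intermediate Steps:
$k = - \frac{1}{473377} \approx -2.1125 \cdot 10^{-6}$
$p{\left(u \right)} = - 26 u$ ($p{\left(u \right)} = 2 u \left(-13\right) = - 26 u$)
$\left(-129930 + p{\left(-69 \right)}\right) \left(k - 88294\right) = \left(-129930 - -1794\right) \left(- \frac{1}{473377} - 88294\right) = \left(-129930 + 1794\right) \left(- \frac{41796348839}{473377}\right) = \left(-128136\right) \left(- \frac{41796348839}{473377}\right) = \frac{5355616954834104}{473377}$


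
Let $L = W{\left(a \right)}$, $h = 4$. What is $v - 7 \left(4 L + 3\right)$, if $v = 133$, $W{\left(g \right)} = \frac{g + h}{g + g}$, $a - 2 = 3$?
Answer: $\frac{434}{5} \approx 86.8$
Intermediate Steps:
$a = 5$ ($a = 2 + 3 = 5$)
$W{\left(g \right)} = \frac{4 + g}{2 g}$ ($W{\left(g \right)} = \frac{g + 4}{g + g} = \frac{4 + g}{2 g}$)
$L = \frac{9}{10}$ ($L = \frac{4 + 5}{2 \cdot 5} = \frac{1}{2} \cdot \frac{1}{5} \cdot 9 = \frac{9}{10} \approx 0.9$)
$v - 7 \left(4 L + 3\right) = 133 - 7 \left(4 \cdot \frac{9}{10} + 3\right) = 133 - 7 \left(\frac{18}{5} + 3\right) = 133 - \frac{231}{5} = \frac{434}{5}$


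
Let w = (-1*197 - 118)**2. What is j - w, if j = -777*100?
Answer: -176925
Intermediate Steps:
j = -77700
w = 99225 (w = (-197 - 118)**2 = (-315)**2 = 99225)
j - w = -77700 - 1*99225 = -77700 - 99225 = -176925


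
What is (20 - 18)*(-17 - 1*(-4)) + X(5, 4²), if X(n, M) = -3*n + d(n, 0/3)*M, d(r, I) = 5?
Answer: 39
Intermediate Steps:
X(n, M) = -3*n + 5*M
(20 - 18)*(-17 - 1*(-4)) + X(5, 4²) = (20 - 18)*(-17 - 1*(-4)) + (-3*5 + 5*4²) = 2*(-17 + 4) + (-15 + 5*16) = 2*(-13) + (-15 + 80) = -26 + 65 = 39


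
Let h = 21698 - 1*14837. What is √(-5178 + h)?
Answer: 3*√187 ≈ 41.024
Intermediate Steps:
h = 6861 (h = 21698 - 14837 = 6861)
√(-5178 + h) = √(-5178 + 6861) = √1683 = 3*√187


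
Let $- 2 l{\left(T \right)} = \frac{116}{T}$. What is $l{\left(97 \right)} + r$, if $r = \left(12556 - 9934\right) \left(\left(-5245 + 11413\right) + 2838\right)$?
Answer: $\frac{2290531946}{97} \approx 2.3614 \cdot 10^{7}$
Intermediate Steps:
$l{\left(T \right)} = - \frac{58}{T}$ ($l{\left(T \right)} = - \frac{116 \frac{1}{T}}{2} = - \frac{58}{T}$)
$r = 23613732$ ($r = 2622 \left(6168 + 2838\right) = 2622 \cdot 9006 = 23613732$)
$l{\left(97 \right)} + r = - \frac{58}{97} + 23613732 = \frac{2290531946}{97}$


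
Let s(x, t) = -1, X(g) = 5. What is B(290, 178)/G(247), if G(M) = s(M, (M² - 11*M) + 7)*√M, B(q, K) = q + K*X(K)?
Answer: -1180*√247/247 ≈ -75.082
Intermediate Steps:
B(q, K) = q + 5*K (B(q, K) = q + K*5 = q + 5*K)
G(M) = -√M
B(290, 178)/G(247) = (290 + 5*178)/((-√247)) = (290 + 890)*(-√247/247) = 1180*(-√247/247) = -1180*√247/247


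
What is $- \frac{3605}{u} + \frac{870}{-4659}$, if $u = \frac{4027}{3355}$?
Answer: $- \frac{18784353405}{6253931} \approx -3003.6$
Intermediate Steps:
$u = \frac{4027}{3355}$ ($u = 4027 \cdot \frac{1}{3355} = \frac{4027}{3355} \approx 1.2003$)
$- \frac{3605}{u} + \frac{870}{-4659} = - \frac{3605}{\frac{4027}{3355}} + \frac{870}{-4659} = \left(-3605\right) \frac{3355}{4027} + 870 \left(- \frac{1}{4659}\right) = - \frac{12094775}{4027} - \frac{290}{1553} = - \frac{18784353405}{6253931}$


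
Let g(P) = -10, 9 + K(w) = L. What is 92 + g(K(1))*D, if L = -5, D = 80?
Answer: -708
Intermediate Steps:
K(w) = -14 (K(w) = -9 - 5 = -14)
92 + g(K(1))*D = 92 - 10*80 = 92 - 800 = -708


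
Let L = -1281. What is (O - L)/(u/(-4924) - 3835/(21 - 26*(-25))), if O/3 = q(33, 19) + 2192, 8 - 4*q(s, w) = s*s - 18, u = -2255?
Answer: -7775147413/5790145 ≈ -1342.8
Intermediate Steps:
q(s, w) = 13/2 - s²/4 (q(s, w) = 2 - (s*s - 18)/4 = 2 - (s² - 18)/4 = 2 - (-18 + s²)/4 = 2 + (9/2 - s²/4) = 13/2 - s²/4)
O = 23115/4 (O = 3*((13/2 - ¼*33²) + 2192) = 3*((13/2 - ¼*1089) + 2192) = 3*((13/2 - 1089/4) + 2192) = 3*(-1063/4 + 2192) = 3*(7705/4) = 23115/4 ≈ 5778.8)
(O - L)/(u/(-4924) - 3835/(21 - 26*(-25))) = (23115/4 - 1*(-1281))/(-2255/(-4924) - 3835/(21 - 26*(-25))) = (23115/4 + 1281)/(-2255*(-1/4924) - 3835/(21 + 650)) = 28239/(4*(2255/4924 - 3835/671)) = 28239/(4*(-17370435/3304004)) = (28239/4)*(-3304004/17370435) = -7775147413/5790145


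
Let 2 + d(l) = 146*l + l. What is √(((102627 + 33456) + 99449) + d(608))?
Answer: √324906 ≈ 570.00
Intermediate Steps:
d(l) = -2 + 147*l (d(l) = -2 + (146*l + l) = -2 + 147*l)
√(((102627 + 33456) + 99449) + d(608)) = √(((102627 + 33456) + 99449) + (-2 + 147*608)) = √((136083 + 99449) + (-2 + 89376)) = √(235532 + 89374) = √324906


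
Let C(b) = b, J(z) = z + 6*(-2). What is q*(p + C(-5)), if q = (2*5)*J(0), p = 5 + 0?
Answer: 0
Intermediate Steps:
J(z) = -12 + z (J(z) = z - 12 = -12 + z)
p = 5
q = -120 (q = (2*5)*(-12 + 0) = 10*(-12) = -120)
q*(p + C(-5)) = -120*(5 - 5) = -120*0 = 0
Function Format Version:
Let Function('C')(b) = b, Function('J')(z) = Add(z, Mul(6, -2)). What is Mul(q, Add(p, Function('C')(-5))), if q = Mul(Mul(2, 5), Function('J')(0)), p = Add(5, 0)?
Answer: 0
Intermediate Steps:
Function('J')(z) = Add(-12, z) (Function('J')(z) = Add(z, -12) = Add(-12, z))
p = 5
q = -120 (q = Mul(Mul(2, 5), Add(-12, 0)) = Mul(10, -12) = -120)
Mul(q, Add(p, Function('C')(-5))) = Mul(-120, Add(5, -5)) = Mul(-120, 0) = 0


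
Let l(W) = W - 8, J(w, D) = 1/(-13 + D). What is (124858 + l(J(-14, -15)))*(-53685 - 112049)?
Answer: -289686375733/14 ≈ -2.0692e+10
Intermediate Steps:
l(W) = -8 + W
(124858 + l(J(-14, -15)))*(-53685 - 112049) = (124858 + (-8 + 1/(-13 - 15)))*(-53685 - 112049) = (124858 + (-8 + 1/(-28)))*(-165734) = (124858 + (-8 - 1/28))*(-165734) = (124858 - 225/28)*(-165734) = (3495799/28)*(-165734) = -289686375733/14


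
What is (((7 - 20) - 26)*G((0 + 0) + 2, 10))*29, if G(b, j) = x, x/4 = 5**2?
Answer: -113100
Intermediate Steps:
x = 100 (x = 4*5**2 = 4*25 = 100)
G(b, j) = 100
(((7 - 20) - 26)*G((0 + 0) + 2, 10))*29 = (((7 - 20) - 26)*100)*29 = ((-13 - 26)*100)*29 = -39*100*29 = -3900*29 = -113100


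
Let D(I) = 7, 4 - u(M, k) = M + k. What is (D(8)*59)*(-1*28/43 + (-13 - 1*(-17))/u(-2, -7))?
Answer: -79296/559 ≈ -141.85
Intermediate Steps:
u(M, k) = 4 - M - k (u(M, k) = 4 - (M + k) = 4 + (-M - k) = 4 - M - k)
(D(8)*59)*(-1*28/43 + (-13 - 1*(-17))/u(-2, -7)) = (7*59)*(-1*28/43 + (-13 - 1*(-17))/(4 - 1*(-2) - 1*(-7))) = 413*(-28*1/43 + (-13 + 17)/(4 + 2 + 7)) = 413*(-28/43 + 4/13) = 413*(-192/559) = -79296/559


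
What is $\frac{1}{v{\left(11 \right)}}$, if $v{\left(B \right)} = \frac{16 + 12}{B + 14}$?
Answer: $\frac{25}{28} \approx 0.89286$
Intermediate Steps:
$v{\left(B \right)} = \frac{28}{14 + B}$
$\frac{1}{v{\left(11 \right)}} = \frac{1}{28 \frac{1}{14 + 11}} = \frac{1}{28 \cdot \frac{1}{25}} = \frac{1}{\frac{28}{25}} = \frac{25}{28}$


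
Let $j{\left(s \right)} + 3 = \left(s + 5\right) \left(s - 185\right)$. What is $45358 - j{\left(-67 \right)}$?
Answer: $29737$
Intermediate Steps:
$j{\left(s \right)} = -3 + \left(-185 + s\right) \left(5 + s\right)$ ($j{\left(s \right)} = -3 + \left(s + 5\right) \left(s - 185\right) = -3 + \left(5 + s\right) \left(-185 + s\right) = -3 + \left(-185 + s\right) \left(5 + s\right)$)
$45358 - j{\left(-67 \right)} = 45358 - \left(-928 + \left(-67\right)^{2} - -12060\right) = 45358 - \left(-928 + 4489 + 12060\right) = 45358 - 15621 = 29737$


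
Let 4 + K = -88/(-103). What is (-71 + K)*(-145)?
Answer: 1107365/103 ≈ 10751.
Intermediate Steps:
K = -324/103 (K = -4 - 88/(-103) = -4 - 88*(-1/103) = -4 + 88/103 = -324/103 ≈ -3.1456)
(-71 + K)*(-145) = (-71 - 324/103)*(-145) = -7637/103*(-145) = 1107365/103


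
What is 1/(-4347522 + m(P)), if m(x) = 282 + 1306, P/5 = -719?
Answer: -1/4345934 ≈ -2.3010e-7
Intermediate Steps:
P = -3595 (P = 5*(-719) = -3595)
m(x) = 1588
1/(-4347522 + m(P)) = 1/(-4347522 + 1588) = 1/(-4345934) = -1/4345934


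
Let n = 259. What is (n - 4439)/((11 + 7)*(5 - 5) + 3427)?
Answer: -4180/3427 ≈ -1.2197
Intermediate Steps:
(n - 4439)/((11 + 7)*(5 - 5) + 3427) = (259 - 4439)/((11 + 7)*(5 - 5) + 3427) = -4180/(18*0 + 3427) = -4180/(0 + 3427) = -4180/3427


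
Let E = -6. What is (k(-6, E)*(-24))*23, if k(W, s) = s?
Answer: 3312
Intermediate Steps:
(k(-6, E)*(-24))*23 = -6*(-24)*23 = 144*23 = 3312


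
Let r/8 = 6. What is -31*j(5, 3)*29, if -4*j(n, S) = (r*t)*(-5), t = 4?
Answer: -215760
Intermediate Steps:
r = 48 (r = 8*6 = 48)
j(n, S) = 240 (j(n, S) = -48*4*(-5)/4 = -48*(-5) = -1/4*(-960) = 240)
-31*j(5, 3)*29 = -31*240*29 = -7440*29 = -215760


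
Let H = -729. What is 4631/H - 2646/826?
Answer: -411010/43011 ≈ -9.5559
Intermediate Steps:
4631/H - 2646/826 = 4631/(-729) - 2646/826 = 4631*(-1/729) - 2646*1/826 = -4631/729 - 189/59 = -411010/43011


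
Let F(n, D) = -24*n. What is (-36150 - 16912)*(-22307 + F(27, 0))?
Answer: 1218038210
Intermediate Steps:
(-36150 - 16912)*(-22307 + F(27, 0)) = (-36150 - 16912)*(-22307 - 24*27) = -53062*(-22307 - 648) = -53062*(-22955) = 1218038210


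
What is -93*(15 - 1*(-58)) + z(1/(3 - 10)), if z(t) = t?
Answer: -47524/7 ≈ -6789.1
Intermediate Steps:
-93*(15 - 1*(-58)) + z(1/(3 - 10)) = -93*(15 - 1*(-58)) + 1/(3 - 10) = -93*(15 + 58) + 1/(-7) = -93*73 - 1/7 = -6789 - 1/7 = -47524/7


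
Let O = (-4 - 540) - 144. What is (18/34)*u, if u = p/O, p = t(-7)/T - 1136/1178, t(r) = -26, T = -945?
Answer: 260723/361669560 ≈ 0.00072089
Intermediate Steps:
p = -521446/556605 (p = -26/(-945) - 1136/1178 = -26*(-1/945) - 1136*1/1178 = 26/945 - 568/589 = -521446/556605 ≈ -0.93683)
O = -688 (O = -544 - 144 = -688)
u = 260723/191472120 (u = -521446/556605/(-688) = -521446/556605*(-1/688) = 260723/191472120 ≈ 0.0013617)
(18/34)*u = (18/34)*(260723/191472120) = (18*(1/34))*(260723/191472120) = (9/17)*(260723/191472120) = 260723/361669560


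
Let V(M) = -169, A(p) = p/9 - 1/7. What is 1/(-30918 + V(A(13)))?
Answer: -1/31087 ≈ -3.2168e-5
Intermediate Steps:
A(p) = -⅐ + p/9 (A(p) = p*(⅑) - 1*⅐ = p/9 - ⅐ = -⅐ + p/9)
1/(-30918 + V(A(13))) = 1/(-30918 - 169) = 1/(-31087) = -1/31087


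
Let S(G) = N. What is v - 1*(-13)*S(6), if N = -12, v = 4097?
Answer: 3941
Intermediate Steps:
S(G) = -12
v - 1*(-13)*S(6) = 4097 - 1*(-13)*(-12) = 4097 - (-13)*(-12) = 4097 - 1*156 = 4097 - 156 = 3941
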